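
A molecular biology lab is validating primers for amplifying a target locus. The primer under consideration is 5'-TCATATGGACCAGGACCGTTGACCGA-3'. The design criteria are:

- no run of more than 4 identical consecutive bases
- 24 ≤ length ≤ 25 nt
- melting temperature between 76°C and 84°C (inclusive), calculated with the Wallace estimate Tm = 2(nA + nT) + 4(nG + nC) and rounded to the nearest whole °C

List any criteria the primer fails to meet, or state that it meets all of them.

Fails: length.

Base counts: A=7, T=5, G=7, C=7 (length 26).
homopolymer run: longest run = 2 ✓
length: length 26, outside 24–25 ✗
Tm: Tm = 2·12 + 4·14 = 80°C ✓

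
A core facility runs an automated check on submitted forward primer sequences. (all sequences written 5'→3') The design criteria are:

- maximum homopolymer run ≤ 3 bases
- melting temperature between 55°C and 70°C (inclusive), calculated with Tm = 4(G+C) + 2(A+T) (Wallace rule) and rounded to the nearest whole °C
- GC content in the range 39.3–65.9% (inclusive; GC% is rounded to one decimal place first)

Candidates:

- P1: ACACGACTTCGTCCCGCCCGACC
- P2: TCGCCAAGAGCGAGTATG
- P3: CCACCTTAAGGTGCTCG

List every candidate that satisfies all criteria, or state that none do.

P2 only.

P1 (23 nt, A=4 T=3 G=4 C=12): longest run = 3 ✓; Tm = 2·7 + 4·16 = 78°C, outside 55–70°C ✗; GC 16/23 = 69.6%, outside 39.3–65.9% ✗ — fails.
P2 (18 nt, A=5 T=3 G=6 C=4): longest run = 2 ✓; Tm = 2·8 + 4·10 = 56°C ✓; GC 10/18 = 55.6% ✓ — passes.
P3 (17 nt, A=3 T=4 G=4 C=6): longest run = 2 ✓; Tm = 2·7 + 4·10 = 54°C, outside 55–70°C ✗; GC 10/17 = 58.8% ✓ — fails.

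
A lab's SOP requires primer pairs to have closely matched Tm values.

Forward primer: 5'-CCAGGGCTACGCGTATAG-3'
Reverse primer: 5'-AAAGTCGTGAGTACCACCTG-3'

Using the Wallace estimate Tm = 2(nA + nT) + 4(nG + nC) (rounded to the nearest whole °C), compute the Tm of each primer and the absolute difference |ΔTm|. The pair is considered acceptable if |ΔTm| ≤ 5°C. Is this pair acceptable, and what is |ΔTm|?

|ΔTm| = 2°C; the pair is acceptable.

Forward: A=4 T=3 G=6 C=5 → Tm = 2·7 + 4·11 = 58°C.
Reverse: A=6 T=4 G=5 C=5 → Tm = 2·10 + 4·10 = 60°C.
|ΔTm| = |58 − 60| = 2°C, ≤ 5°C.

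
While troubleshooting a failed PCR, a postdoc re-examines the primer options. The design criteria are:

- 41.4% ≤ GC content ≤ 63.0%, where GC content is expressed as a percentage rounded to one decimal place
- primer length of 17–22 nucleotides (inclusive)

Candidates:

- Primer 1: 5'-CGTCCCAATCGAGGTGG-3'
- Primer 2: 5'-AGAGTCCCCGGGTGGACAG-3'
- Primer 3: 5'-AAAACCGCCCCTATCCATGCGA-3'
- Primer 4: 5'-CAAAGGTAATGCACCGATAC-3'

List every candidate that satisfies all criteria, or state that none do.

Primer 3 and Primer 4.

Primer 1 (17 nt, A=3 T=3 G=6 C=5): GC 11/17 = 64.7%, outside 41.4–63.0% ✗; length 17 ✓ — fails.
Primer 2 (19 nt, A=4 T=2 G=8 C=5): GC 13/19 = 68.4%, outside 41.4–63.0% ✗; length 19 ✓ — fails.
Primer 3 (22 nt, A=7 T=3 G=3 C=9): GC 12/22 = 54.5% ✓; length 22 ✓ — passes.
Primer 4 (20 nt, A=8 T=3 G=4 C=5): GC 9/20 = 45.0% ✓; length 20 ✓ — passes.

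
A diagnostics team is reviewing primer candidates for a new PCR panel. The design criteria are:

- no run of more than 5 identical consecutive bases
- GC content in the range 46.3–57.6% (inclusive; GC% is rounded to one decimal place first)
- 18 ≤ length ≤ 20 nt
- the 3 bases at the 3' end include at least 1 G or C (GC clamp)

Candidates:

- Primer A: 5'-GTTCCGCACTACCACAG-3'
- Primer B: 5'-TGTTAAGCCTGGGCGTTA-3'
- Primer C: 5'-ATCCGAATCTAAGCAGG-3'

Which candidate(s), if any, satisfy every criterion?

None of the candidates satisfy all criteria.

Primer A (17 nt, A=4 T=3 G=3 C=7): longest run = 2 ✓; GC 10/17 = 58.8%, outside 46.3–57.6% ✗; length 17, outside 18–20 ✗; 3' end CAG has 2 G/C ✓ — fails.
Primer B (18 nt, A=3 T=6 G=6 C=3): longest run = 3 ✓; GC 9/18 = 50.0% ✓; length 18 ✓; 3' end TTA has 0 G/C, need ≥1 ✗ — fails.
Primer C (17 nt, A=6 T=3 G=4 C=4): longest run = 2 ✓; GC 8/17 = 47.1% ✓; length 17, outside 18–20 ✗; 3' end AGG has 2 G/C ✓ — fails.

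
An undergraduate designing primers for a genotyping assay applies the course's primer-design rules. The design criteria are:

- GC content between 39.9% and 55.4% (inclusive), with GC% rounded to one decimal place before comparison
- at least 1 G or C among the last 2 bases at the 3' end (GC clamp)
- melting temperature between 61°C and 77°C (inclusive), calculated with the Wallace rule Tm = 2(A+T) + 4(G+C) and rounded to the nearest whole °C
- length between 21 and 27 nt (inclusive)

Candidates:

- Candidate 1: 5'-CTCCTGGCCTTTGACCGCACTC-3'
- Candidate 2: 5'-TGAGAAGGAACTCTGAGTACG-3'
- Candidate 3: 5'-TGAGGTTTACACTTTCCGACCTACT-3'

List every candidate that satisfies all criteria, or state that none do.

Candidate 1 (22 nt, A=2 T=6 G=4 C=10): GC 14/22 = 63.6%, outside 39.9–55.4% ✗; 3' end TC has 1 G/C ✓; Tm = 2·8 + 4·14 = 72°C ✓; length 22 ✓ — fails.
Candidate 2 (21 nt, A=7 T=4 G=7 C=3): GC 10/21 = 47.6% ✓; 3' end CG has 2 G/C ✓; Tm = 2·11 + 4·10 = 62°C ✓; length 21 ✓ — passes.
Candidate 3 (25 nt, A=5 T=9 G=4 C=7): GC 11/25 = 44.0% ✓; 3' end CT has 1 G/C ✓; Tm = 2·14 + 4·11 = 72°C ✓; length 25 ✓ — passes.

Candidate 2 and Candidate 3.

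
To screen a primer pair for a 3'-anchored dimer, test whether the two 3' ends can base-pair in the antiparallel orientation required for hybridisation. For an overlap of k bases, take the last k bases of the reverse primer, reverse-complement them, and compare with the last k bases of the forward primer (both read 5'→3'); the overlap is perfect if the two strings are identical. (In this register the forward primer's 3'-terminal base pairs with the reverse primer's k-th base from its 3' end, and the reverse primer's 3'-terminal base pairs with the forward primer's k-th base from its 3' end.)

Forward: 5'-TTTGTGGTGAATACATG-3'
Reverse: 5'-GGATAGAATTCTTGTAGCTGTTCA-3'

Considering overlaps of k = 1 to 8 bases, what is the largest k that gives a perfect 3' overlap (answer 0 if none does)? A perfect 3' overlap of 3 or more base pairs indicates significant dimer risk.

Last 8 bases (5'→3') — forward …AATACATG, reverse …GCTGTTCA.
Reverse complement of the reverse primer's last 8 bases: TGAACAGC; its first k bases are the reverse complement of the reverse primer's last k bases, so a perfect k-base overlap needs the forward primer's last k bases to equal them.
Comparing (forward last k vs required): k=1: G vs T ✗; k=2: TG vs TG ✓; k=3: ATG vs TGA ✗; k=4: CATG vs TGAA ✗; k=5: ACATG vs TGAAC ✗; k=6: TACATG vs TGAACA ✗; k=7: ATACATG vs TGAACAG ✗; k=8: AATACATG vs TGAACAGC ✗.
Only k = 2 is perfect, so the longest perfect 3' overlap is 2.

Longest perfect overlap: 2 complementary base pairs; below the dimer-risk threshold (threshold 3).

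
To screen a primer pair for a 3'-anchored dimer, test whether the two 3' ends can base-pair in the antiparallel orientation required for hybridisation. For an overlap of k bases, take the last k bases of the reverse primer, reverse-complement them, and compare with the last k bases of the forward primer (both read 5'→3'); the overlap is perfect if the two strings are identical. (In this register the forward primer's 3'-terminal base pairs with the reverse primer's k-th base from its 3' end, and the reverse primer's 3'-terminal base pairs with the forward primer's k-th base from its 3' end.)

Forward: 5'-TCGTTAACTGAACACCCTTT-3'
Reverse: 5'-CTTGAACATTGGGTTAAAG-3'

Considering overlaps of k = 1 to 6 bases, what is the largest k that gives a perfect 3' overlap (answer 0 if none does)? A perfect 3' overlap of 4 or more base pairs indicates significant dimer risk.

Last 6 bases (5'→3') — forward …CCCTTT, reverse …TTAAAG.
Reverse complement of the reverse primer's last 6 bases: CTTTAA; its first k bases are the reverse complement of the reverse primer's last k bases, so a perfect k-base overlap needs the forward primer's last k bases to equal them.
Comparing (forward last k vs required): k=1: T vs C ✗; k=2: TT vs CT ✗; k=3: TTT vs CTT ✗; k=4: CTTT vs CTTT ✓; k=5: CCTTT vs CTTTA ✗; k=6: CCCTTT vs CTTTAA ✗.
Only k = 4 is perfect, so the longest perfect 3' overlap is 4.

Longest perfect overlap: 4 complementary base pairs; significant dimer risk (threshold 4).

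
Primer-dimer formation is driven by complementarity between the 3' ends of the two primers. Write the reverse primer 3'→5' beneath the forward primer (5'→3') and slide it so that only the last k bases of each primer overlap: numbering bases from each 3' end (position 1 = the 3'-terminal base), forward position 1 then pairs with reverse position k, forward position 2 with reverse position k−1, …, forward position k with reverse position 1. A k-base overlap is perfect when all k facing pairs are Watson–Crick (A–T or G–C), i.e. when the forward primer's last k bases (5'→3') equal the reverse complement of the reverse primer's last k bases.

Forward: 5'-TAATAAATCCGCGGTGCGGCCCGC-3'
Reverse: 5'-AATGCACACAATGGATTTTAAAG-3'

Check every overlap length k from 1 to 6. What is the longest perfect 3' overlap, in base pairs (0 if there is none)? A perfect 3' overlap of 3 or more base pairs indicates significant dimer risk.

Longest perfect overlap: 1 complementary base pair; below the dimer-risk threshold (threshold 3).

Last 6 bases (5'→3') — forward …GCCCGC, reverse …TTAAAG.
Reverse complement of the reverse primer's last 6 bases: CTTTAA; its first k bases are the reverse complement of the reverse primer's last k bases, so a perfect k-base overlap needs the forward primer's last k bases to equal them.
Comparing (forward last k vs required): k=1: C vs C ✓; k=2: GC vs CT ✗; k=3: CGC vs CTT ✗; k=4: CCGC vs CTTT ✗; k=5: CCCGC vs CTTTA ✗; k=6: GCCCGC vs CTTTAA ✗.
Only k = 1 is perfect, so the longest perfect 3' overlap is 1.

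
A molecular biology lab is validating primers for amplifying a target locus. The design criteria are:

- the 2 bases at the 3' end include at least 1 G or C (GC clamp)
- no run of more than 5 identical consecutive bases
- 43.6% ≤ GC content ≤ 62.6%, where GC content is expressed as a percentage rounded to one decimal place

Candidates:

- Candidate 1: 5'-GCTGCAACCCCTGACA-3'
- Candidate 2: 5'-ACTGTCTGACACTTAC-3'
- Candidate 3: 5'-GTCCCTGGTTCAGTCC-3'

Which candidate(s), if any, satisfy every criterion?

Candidate 1, Candidate 2 and Candidate 3.

Candidate 1 (16 nt, A=4 T=2 G=3 C=7): 3' end CA has 1 G/C ✓; longest run = 4 ✓; GC 10/16 = 62.5% ✓ — passes.
Candidate 2 (16 nt, A=4 T=5 G=2 C=5): 3' end AC has 1 G/C ✓; longest run = 2 ✓; GC 7/16 = 43.8% ✓ — passes.
Candidate 3 (16 nt, A=1 T=5 G=4 C=6): 3' end CC has 2 G/C ✓; longest run = 3 ✓; GC 10/16 = 62.5% ✓ — passes.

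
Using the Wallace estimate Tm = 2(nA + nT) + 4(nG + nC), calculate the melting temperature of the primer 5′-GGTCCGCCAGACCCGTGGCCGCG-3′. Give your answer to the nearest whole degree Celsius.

Base counts: A=2, T=2, G=9, C=10 (length 23).
Tm = 2·(2+2) + 4·(9+10) = 2·4 + 4·19 = 8 + 76 = 84°C.

84°C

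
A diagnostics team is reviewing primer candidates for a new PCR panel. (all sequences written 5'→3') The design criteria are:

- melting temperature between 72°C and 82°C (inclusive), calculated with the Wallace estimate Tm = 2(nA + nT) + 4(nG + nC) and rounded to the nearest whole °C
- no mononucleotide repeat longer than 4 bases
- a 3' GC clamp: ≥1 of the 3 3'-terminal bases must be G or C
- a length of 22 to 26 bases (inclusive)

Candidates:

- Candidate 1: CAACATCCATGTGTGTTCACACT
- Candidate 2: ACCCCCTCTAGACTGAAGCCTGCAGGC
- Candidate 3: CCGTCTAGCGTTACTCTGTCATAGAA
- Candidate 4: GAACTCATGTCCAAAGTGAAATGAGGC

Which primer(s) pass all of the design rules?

Candidate 1 (23 nt, A=6 T=7 G=3 C=7): Tm = 2·13 + 4·10 = 66°C, outside 72–82°C ✗; longest run = 2 ✓; 3' end ACT has 1 G/C ✓; length 23 ✓ — fails.
Candidate 2 (27 nt, A=6 T=4 G=6 C=11): Tm = 2·10 + 4·17 = 88°C, outside 72–82°C ✗; longest run = 5, exceeds 4 ✗; 3' end GGC has 3 G/C ✓; length 27, outside 22–26 ✗ — fails.
Candidate 3 (26 nt, A=6 T=8 G=5 C=7): Tm = 2·14 + 4·12 = 76°C ✓; longest run = 2 ✓; 3' end GAA has 1 G/C ✓; length 26 ✓ — passes.
Candidate 4 (27 nt, A=10 T=5 G=7 C=5): Tm = 2·15 + 4·12 = 78°C ✓; longest run = 3 ✓; 3' end GGC has 3 G/C ✓; length 27, outside 22–26 ✗ — fails.

Candidate 3 only.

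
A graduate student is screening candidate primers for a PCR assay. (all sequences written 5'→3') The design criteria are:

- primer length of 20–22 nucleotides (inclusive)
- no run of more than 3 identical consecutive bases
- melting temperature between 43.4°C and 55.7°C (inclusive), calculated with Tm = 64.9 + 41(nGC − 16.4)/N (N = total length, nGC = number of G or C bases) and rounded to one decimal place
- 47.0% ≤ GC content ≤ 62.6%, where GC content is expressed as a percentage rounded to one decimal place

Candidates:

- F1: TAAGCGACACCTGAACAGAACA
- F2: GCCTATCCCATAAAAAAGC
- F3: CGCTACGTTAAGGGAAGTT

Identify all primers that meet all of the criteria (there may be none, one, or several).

F1 (22 nt, A=10 T=2 G=4 C=6): length 22 ✓; longest run = 2 ✓; Tm = 64.9 + 41·(10 − 16.4)/22 = 53.0°C ✓; GC 10/22 = 45.5%, outside 47.0–62.6% ✗ — fails.
F2 (19 nt, A=8 T=3 G=2 C=6): length 19, outside 20–22 ✗; longest run = 6, exceeds 3 ✗; Tm = 64.9 + 41·(8 − 16.4)/19 = 46.8°C ✓; GC 8/19 = 42.1%, outside 47.0–62.6% ✗ — fails.
F3 (19 nt, A=5 T=5 G=6 C=3): length 19, outside 20–22 ✗; longest run = 3 ✓; Tm = 64.9 + 41·(9 − 16.4)/19 = 48.9°C ✓; GC 9/19 = 47.4% ✓ — fails.

None of the candidates satisfy all criteria.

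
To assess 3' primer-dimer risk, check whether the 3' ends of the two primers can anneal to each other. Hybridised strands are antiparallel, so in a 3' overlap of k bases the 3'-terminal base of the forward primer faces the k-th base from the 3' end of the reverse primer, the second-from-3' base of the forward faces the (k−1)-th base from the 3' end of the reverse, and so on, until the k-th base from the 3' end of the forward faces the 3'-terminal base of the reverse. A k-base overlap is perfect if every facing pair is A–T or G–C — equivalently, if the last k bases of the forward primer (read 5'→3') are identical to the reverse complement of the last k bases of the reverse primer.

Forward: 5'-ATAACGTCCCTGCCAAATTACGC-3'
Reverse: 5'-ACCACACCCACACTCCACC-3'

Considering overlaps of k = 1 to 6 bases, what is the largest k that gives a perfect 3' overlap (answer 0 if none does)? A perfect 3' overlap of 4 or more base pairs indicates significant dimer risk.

Longest perfect overlap: 0 complementary base pairs; below the dimer-risk threshold (threshold 4).

Last 6 bases (5'→3') — forward …TTACGC, reverse …TCCACC.
Reverse complement of the reverse primer's last 6 bases: GGTGGA; its first k bases are the reverse complement of the reverse primer's last k bases, so a perfect k-base overlap needs the forward primer's last k bases to equal them.
Comparing (forward last k vs required): k=1: C vs G ✗; k=2: GC vs GG ✗; k=3: CGC vs GGT ✗; k=4: ACGC vs GGTG ✗; k=5: TACGC vs GGTGG ✗; k=6: TTACGC vs GGTGGA ✗.
No overlap length from 1 to 6 is perfect, so the longest perfect 3' overlap is 0.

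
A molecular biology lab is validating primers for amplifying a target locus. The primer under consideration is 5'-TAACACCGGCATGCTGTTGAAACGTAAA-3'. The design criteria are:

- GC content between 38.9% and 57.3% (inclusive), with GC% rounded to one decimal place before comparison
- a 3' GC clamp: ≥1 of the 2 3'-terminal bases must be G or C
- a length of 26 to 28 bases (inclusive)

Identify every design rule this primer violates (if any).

Fails: GC clamp.

Base counts: A=10, T=6, G=6, C=6 (length 28).
GC content: GC 12/28 = 42.9% ✓
GC clamp: 3' end AA has 0 G/C, need ≥1 ✗
length: length 28 ✓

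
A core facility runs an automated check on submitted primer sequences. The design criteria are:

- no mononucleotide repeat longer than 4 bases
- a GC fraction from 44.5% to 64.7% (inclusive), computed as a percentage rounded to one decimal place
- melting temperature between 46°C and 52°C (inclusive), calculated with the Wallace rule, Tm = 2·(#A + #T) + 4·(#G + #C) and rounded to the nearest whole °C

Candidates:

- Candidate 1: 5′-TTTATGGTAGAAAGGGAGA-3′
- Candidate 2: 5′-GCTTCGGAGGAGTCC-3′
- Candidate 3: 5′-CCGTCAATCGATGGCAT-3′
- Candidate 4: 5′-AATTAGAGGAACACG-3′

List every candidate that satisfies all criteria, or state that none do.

Candidate 1 (19 nt, A=7 T=5 G=7 C=0): longest run = 3 ✓; GC 7/19 = 36.8%, outside 44.5–64.7% ✗; Tm = 2·12 + 4·7 = 52°C ✓ — fails.
Candidate 2 (15 nt, A=2 T=3 G=6 C=4): longest run = 2 ✓; GC 10/15 = 66.7%, outside 44.5–64.7% ✗; Tm = 2·5 + 4·10 = 50°C ✓ — fails.
Candidate 3 (17 nt, A=4 T=4 G=4 C=5): longest run = 2 ✓; GC 9/17 = 52.9% ✓; Tm = 2·8 + 4·9 = 52°C ✓ — passes.
Candidate 4 (15 nt, A=7 T=2 G=4 C=2): longest run = 2 ✓; GC 6/15 = 40.0%, outside 44.5–64.7% ✗; Tm = 2·9 + 4·6 = 42°C, outside 46–52°C ✗ — fails.

Candidate 3 only.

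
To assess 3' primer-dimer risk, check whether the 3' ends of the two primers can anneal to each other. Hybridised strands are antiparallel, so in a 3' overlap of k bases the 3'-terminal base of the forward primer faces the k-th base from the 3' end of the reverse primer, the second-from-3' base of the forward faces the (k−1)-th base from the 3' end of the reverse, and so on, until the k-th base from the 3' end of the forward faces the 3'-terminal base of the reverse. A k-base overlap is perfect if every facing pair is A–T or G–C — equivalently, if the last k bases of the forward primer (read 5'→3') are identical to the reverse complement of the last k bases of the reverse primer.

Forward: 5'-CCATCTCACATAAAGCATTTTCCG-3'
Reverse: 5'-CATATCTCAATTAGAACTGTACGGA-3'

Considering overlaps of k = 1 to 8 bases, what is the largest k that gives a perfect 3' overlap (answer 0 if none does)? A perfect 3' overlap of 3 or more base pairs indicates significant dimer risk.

Longest perfect overlap: 4 complementary base pairs; significant dimer risk (threshold 3).

Last 8 bases (5'→3') — forward …ATTTTCCG, reverse …TGTACGGA.
Reverse complement of the reverse primer's last 8 bases: TCCGTACA; its first k bases are the reverse complement of the reverse primer's last k bases, so a perfect k-base overlap needs the forward primer's last k bases to equal them.
Comparing (forward last k vs required): k=1: G vs T ✗; k=2: CG vs TC ✗; k=3: CCG vs TCC ✗; k=4: TCCG vs TCCG ✓; k=5: TTCCG vs TCCGT ✗; k=6: TTTCCG vs TCCGTA ✗; k=7: TTTTCCG vs TCCGTAC ✗; k=8: ATTTTCCG vs TCCGTACA ✗.
Only k = 4 is perfect, so the longest perfect 3' overlap is 4.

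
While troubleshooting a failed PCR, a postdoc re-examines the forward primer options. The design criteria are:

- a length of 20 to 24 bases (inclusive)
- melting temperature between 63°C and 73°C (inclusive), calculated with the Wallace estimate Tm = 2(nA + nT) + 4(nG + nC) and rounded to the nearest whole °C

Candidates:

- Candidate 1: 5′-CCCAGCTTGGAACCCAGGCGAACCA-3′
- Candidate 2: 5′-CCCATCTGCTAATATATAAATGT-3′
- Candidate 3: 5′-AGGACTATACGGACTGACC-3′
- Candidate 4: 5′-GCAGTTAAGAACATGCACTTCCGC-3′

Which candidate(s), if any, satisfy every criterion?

Candidate 1 (25 nt, A=7 T=2 G=6 C=10): length 25, outside 20–24 ✗; Tm = 2·9 + 4·16 = 82°C, outside 63–73°C ✗ — fails.
Candidate 2 (23 nt, A=8 T=8 G=2 C=5): length 23 ✓; Tm = 2·16 + 4·7 = 60°C, outside 63–73°C ✗ — fails.
Candidate 3 (19 nt, A=6 T=3 G=5 C=5): length 19, outside 20–24 ✗; Tm = 2·9 + 4·10 = 58°C, outside 63–73°C ✗ — fails.
Candidate 4 (24 nt, A=7 T=5 G=5 C=7): length 24 ✓; Tm = 2·12 + 4·12 = 72°C ✓ — passes.

Candidate 4 only.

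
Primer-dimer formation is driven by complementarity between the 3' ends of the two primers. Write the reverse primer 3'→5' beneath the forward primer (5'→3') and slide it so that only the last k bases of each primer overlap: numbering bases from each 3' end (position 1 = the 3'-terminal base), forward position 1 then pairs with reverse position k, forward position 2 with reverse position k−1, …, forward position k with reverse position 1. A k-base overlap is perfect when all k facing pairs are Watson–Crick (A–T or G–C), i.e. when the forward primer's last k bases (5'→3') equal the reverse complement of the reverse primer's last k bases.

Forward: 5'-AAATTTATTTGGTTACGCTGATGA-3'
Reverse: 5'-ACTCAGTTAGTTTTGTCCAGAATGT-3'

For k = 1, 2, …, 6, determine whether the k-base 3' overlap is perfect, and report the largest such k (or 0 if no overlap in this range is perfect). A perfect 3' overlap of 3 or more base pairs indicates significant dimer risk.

Last 6 bases (5'→3') — forward …TGATGA, reverse …GAATGT.
Reverse complement of the reverse primer's last 6 bases: ACATTC; its first k bases are the reverse complement of the reverse primer's last k bases, so a perfect k-base overlap needs the forward primer's last k bases to equal them.
Comparing (forward last k vs required): k=1: A vs A ✓; k=2: GA vs AC ✗; k=3: TGA vs ACA ✗; k=4: ATGA vs ACAT ✗; k=5: GATGA vs ACATT ✗; k=6: TGATGA vs ACATTC ✗.
Only k = 1 is perfect, so the longest perfect 3' overlap is 1.

Longest perfect overlap: 1 complementary base pair; below the dimer-risk threshold (threshold 3).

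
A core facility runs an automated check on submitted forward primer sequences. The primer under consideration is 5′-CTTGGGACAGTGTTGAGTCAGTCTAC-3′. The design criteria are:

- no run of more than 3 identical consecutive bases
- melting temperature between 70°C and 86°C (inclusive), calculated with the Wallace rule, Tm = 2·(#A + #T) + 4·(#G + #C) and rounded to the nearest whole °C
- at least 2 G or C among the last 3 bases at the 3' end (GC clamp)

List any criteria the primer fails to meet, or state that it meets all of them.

Base counts: A=5, T=8, G=8, C=5 (length 26).
homopolymer run: longest run = 3 ✓
Tm: Tm = 2·13 + 4·13 = 78°C ✓
GC clamp: 3' end TAC has 1 G/C, need ≥2 ✗

Fails: GC clamp.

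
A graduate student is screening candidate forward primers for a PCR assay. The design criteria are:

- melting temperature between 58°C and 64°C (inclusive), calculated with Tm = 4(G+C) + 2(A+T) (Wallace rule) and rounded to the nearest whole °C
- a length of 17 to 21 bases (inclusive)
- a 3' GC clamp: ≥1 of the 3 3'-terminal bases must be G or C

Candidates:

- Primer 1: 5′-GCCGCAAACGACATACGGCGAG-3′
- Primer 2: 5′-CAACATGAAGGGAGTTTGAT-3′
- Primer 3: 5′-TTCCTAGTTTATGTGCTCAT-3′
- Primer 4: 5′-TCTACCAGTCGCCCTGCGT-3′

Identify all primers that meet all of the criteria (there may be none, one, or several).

Primer 4 only.

Primer 1 (22 nt, A=7 T=1 G=7 C=7): Tm = 2·8 + 4·14 = 72°C, outside 58–64°C ✗; length 22, outside 17–21 ✗; 3' end GAG has 2 G/C ✓ — fails.
Primer 2 (20 nt, A=7 T=5 G=6 C=2): Tm = 2·12 + 4·8 = 56°C, outside 58–64°C ✗; length 20 ✓; 3' end GAT has 1 G/C ✓ — fails.
Primer 3 (20 nt, A=3 T=10 G=3 C=4): Tm = 2·13 + 4·7 = 54°C, outside 58–64°C ✗; length 20 ✓; 3' end CAT has 1 G/C ✓ — fails.
Primer 4 (19 nt, A=2 T=5 G=4 C=8): Tm = 2·7 + 4·12 = 62°C ✓; length 19 ✓; 3' end CGT has 2 G/C ✓ — passes.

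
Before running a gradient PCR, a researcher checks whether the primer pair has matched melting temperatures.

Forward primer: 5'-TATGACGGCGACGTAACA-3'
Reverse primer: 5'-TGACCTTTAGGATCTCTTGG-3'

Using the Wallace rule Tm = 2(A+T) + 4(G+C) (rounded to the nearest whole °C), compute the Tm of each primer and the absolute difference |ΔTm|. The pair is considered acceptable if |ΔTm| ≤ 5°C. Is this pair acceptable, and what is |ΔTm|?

Forward: A=6 T=3 G=5 C=4 → Tm = 2·9 + 4·9 = 54°C.
Reverse: A=3 T=8 G=5 C=4 → Tm = 2·11 + 4·9 = 58°C.
|ΔTm| = |54 − 58| = 4°C, ≤ 5°C.

|ΔTm| = 4°C; the pair is acceptable.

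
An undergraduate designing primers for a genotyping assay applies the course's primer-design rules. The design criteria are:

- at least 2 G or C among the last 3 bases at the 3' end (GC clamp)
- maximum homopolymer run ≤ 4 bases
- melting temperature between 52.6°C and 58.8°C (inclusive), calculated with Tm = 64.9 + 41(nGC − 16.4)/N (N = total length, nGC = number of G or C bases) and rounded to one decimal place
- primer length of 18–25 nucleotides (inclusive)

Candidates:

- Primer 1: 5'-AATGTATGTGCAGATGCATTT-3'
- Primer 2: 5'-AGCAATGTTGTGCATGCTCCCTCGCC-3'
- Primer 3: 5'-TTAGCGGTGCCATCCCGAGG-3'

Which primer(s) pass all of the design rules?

Primer 3 only.

Primer 1 (21 nt, A=6 T=8 G=5 C=2): 3' end TTT has 0 G/C, need ≥2 ✗; longest run = 3 ✓; Tm = 64.9 + 41·(7 − 16.4)/21 = 46.5°C, outside 52.6–58.8°C ✗; length 21 ✓ — fails.
Primer 2 (26 nt, A=4 T=7 G=6 C=9): 3' end GCC has 3 G/C ✓; longest run = 3 ✓; Tm = 64.9 + 41·(15 − 16.4)/26 = 62.7°C, outside 52.6–58.8°C ✗; length 26, outside 18–25 ✗ — fails.
Primer 3 (20 nt, A=3 T=4 G=7 C=6): 3' end AGG has 2 G/C ✓; longest run = 3 ✓; Tm = 64.9 + 41·(13 − 16.4)/20 = 57.9°C ✓; length 20 ✓ — passes.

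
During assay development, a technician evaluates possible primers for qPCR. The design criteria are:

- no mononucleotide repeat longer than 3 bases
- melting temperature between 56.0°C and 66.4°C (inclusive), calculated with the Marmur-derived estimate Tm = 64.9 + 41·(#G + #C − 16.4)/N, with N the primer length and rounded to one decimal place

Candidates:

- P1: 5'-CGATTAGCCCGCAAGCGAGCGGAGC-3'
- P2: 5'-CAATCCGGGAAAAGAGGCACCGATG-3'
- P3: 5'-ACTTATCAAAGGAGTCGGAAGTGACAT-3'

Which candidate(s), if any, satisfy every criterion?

P1 (25 nt, A=6 T=2 G=9 C=8): longest run = 3 ✓; Tm = 64.9 + 41·(17 − 16.4)/25 = 65.9°C ✓ — passes.
P2 (25 nt, A=9 T=2 G=8 C=6): longest run = 4, exceeds 3 ✗; Tm = 64.9 + 41·(14 − 16.4)/25 = 61.0°C ✓ — fails.
P3 (27 nt, A=10 T=6 G=7 C=4): longest run = 3 ✓; Tm = 64.9 + 41·(11 − 16.4)/27 = 56.7°C ✓ — passes.

P1 and P3.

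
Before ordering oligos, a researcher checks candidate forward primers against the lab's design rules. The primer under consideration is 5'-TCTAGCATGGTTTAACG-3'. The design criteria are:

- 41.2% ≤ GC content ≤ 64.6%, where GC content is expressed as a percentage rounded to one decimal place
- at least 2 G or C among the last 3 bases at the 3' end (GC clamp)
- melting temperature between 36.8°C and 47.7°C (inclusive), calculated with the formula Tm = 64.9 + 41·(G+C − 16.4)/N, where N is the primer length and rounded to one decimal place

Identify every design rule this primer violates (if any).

Base counts: A=4, T=6, G=4, C=3 (length 17).
GC content: GC 7/17 = 41.2% ✓
GC clamp: 3' end ACG has 2 G/C ✓
Tm: Tm = 64.9 + 41·(7 − 16.4)/17 = 42.2°C ✓

Meets all criteria.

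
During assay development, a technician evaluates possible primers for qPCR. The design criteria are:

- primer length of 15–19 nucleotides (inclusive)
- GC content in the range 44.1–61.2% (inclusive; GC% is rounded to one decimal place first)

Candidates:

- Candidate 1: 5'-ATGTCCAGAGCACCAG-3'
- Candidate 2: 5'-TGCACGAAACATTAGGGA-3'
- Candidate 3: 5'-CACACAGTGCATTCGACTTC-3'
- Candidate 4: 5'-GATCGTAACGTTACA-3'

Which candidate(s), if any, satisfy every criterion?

Candidate 1 (16 nt, A=5 T=2 G=4 C=5): length 16 ✓; GC 9/16 = 56.3% ✓ — passes.
Candidate 2 (18 nt, A=7 T=3 G=5 C=3): length 18 ✓; GC 8/18 = 44.4% ✓ — passes.
Candidate 3 (20 nt, A=5 T=5 G=3 C=7): length 20, outside 15–19 ✗; GC 10/20 = 50.0% ✓ — fails.
Candidate 4 (15 nt, A=5 T=4 G=3 C=3): length 15 ✓; GC 6/15 = 40.0%, outside 44.1–61.2% ✗ — fails.

Candidate 1 and Candidate 2.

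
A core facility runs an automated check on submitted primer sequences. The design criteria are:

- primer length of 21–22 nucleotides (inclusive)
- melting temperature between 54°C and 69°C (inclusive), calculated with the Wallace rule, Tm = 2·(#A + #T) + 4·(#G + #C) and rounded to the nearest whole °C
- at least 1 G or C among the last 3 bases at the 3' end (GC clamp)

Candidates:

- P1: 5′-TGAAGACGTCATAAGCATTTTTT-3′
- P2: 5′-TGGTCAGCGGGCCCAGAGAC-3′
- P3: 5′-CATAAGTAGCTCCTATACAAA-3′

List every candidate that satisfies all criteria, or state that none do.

P1 (23 nt, A=7 T=9 G=4 C=3): length 23, outside 21–22 ✗; Tm = 2·16 + 4·7 = 60°C ✓; 3' end TTT has 0 G/C, need ≥1 ✗ — fails.
P2 (20 nt, A=4 T=2 G=8 C=6): length 20, outside 21–22 ✗; Tm = 2·6 + 4·14 = 68°C ✓; 3' end GAC has 2 G/C ✓ — fails.
P3 (21 nt, A=9 T=5 G=2 C=5): length 21 ✓; Tm = 2·14 + 4·7 = 56°C ✓; 3' end AAA has 0 G/C, need ≥1 ✗ — fails.

None of the candidates satisfy all criteria.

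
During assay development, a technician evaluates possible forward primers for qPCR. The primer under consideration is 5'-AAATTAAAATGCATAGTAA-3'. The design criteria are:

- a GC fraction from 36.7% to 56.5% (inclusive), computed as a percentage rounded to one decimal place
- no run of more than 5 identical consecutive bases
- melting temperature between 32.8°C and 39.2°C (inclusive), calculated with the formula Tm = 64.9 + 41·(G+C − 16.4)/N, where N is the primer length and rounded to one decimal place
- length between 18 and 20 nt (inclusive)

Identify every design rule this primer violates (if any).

Base counts: A=11, T=5, G=2, C=1 (length 19).
GC content: GC 3/19 = 15.8%, outside 36.7–56.5% ✗
homopolymer run: longest run = 4 ✓
Tm: Tm = 64.9 + 41·(3 − 16.4)/19 = 36.0°C ✓
length: length 19 ✓

Fails: GC content.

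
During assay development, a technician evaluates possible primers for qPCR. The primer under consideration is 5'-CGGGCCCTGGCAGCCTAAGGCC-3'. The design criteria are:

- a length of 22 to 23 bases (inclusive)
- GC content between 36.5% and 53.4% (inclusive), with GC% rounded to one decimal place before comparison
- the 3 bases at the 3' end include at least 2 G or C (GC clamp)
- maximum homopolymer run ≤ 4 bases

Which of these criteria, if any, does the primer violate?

Base counts: A=3, T=2, G=8, C=9 (length 22).
length: length 22 ✓
GC content: GC 17/22 = 77.3%, outside 36.5–53.4% ✗
GC clamp: 3' end GCC has 3 G/C ✓
homopolymer run: longest run = 3 ✓

Fails: GC content.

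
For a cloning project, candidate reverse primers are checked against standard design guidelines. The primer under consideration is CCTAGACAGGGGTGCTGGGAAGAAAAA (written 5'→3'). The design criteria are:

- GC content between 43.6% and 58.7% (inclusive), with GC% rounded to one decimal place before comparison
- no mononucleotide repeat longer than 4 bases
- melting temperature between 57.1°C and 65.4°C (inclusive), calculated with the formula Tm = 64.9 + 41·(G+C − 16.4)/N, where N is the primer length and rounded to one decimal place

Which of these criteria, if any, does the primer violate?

Fails: homopolymer run.

Base counts: A=10, T=3, G=10, C=4 (length 27).
GC content: GC 14/27 = 51.9% ✓
homopolymer run: longest run = 5, exceeds 4 ✗
Tm: Tm = 64.9 + 41·(14 − 16.4)/27 = 61.3°C ✓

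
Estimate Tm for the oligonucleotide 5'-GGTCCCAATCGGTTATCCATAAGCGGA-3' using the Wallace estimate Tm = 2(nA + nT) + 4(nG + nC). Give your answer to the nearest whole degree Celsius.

Base counts: A=7, T=6, G=7, C=7 (length 27).
Tm = 2·(7+6) + 4·(7+7) = 2·13 + 4·14 = 26 + 56 = 82°C.

82°C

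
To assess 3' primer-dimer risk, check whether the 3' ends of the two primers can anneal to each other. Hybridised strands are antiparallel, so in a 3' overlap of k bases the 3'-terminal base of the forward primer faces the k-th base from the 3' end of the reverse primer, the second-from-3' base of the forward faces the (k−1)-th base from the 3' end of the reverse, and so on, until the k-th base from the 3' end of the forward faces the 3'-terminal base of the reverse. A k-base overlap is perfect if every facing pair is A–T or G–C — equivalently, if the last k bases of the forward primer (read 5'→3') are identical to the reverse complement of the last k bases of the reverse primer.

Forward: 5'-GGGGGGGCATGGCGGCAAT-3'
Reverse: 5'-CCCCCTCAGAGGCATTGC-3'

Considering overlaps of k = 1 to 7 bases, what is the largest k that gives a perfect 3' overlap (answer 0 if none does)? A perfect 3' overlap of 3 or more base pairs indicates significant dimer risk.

Longest perfect overlap: 5 complementary base pairs; significant dimer risk (threshold 3).

Last 7 bases (5'→3') — forward …CGGCAAT, reverse …GCATTGC.
Reverse complement of the reverse primer's last 7 bases: GCAATGC; its first k bases are the reverse complement of the reverse primer's last k bases, so a perfect k-base overlap needs the forward primer's last k bases to equal them.
Comparing (forward last k vs required): k=1: T vs G ✗; k=2: AT vs GC ✗; k=3: AAT vs GCA ✗; k=4: CAAT vs GCAA ✗; k=5: GCAAT vs GCAAT ✓; k=6: GGCAAT vs GCAATG ✗; k=7: CGGCAAT vs GCAATGC ✗.
Only k = 5 is perfect, so the longest perfect 3' overlap is 5.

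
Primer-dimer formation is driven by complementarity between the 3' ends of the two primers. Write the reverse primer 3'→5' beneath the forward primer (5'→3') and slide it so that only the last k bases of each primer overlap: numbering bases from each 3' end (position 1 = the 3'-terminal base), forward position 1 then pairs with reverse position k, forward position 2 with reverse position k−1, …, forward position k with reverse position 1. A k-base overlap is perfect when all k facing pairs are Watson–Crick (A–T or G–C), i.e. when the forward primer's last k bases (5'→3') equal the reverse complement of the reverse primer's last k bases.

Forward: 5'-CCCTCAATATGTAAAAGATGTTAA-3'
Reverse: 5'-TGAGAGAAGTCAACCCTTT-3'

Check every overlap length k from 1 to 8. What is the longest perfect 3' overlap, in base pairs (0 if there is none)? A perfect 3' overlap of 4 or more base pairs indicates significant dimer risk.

Last 8 bases (5'→3') — forward …GATGTTAA, reverse …AACCCTTT.
Reverse complement of the reverse primer's last 8 bases: AAAGGGTT; its first k bases are the reverse complement of the reverse primer's last k bases, so a perfect k-base overlap needs the forward primer's last k bases to equal them.
Comparing (forward last k vs required): k=1: A vs A ✓; k=2: AA vs AA ✓; k=3: TAA vs AAA ✗; k=4: TTAA vs AAAG ✗; k=5: GTTAA vs AAAGG ✗; k=6: TGTTAA vs AAAGGG ✗; k=7: ATGTTAA vs AAAGGGT ✗; k=8: GATGTTAA vs AAAGGGTT ✗.
Perfect overlaps at k = 1, 2; the largest is 2.

Longest perfect overlap: 2 complementary base pairs; below the dimer-risk threshold (threshold 4).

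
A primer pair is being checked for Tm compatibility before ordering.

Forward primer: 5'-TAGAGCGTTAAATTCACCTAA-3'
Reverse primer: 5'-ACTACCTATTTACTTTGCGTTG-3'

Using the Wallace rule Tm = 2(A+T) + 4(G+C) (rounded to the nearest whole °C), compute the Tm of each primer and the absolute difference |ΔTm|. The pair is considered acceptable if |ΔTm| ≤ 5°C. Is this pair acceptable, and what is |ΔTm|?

|ΔTm| = 4°C; the pair is acceptable.

Forward: A=8 T=6 G=3 C=4 → Tm = 2·14 + 4·7 = 56°C.
Reverse: A=4 T=10 G=3 C=5 → Tm = 2·14 + 4·8 = 60°C.
|ΔTm| = |56 − 60| = 4°C, ≤ 5°C.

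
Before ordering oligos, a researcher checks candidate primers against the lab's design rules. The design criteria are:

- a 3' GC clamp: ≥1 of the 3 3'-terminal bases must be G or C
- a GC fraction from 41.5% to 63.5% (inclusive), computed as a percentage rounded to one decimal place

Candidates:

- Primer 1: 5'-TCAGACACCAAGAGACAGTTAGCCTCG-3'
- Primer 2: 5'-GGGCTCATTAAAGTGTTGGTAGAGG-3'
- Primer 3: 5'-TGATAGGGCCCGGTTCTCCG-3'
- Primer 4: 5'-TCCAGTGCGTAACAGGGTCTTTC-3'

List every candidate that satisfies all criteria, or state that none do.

Primer 1, Primer 2 and Primer 4.

Primer 1 (27 nt, A=9 T=4 G=6 C=8): 3' end TCG has 2 G/C ✓; GC 14/27 = 51.9% ✓ — passes.
Primer 2 (25 nt, A=6 T=7 G=10 C=2): 3' end AGG has 2 G/C ✓; GC 12/25 = 48.0% ✓ — passes.
Primer 3 (20 nt, A=2 T=5 G=7 C=6): 3' end CCG has 3 G/C ✓; GC 13/20 = 65.0%, outside 41.5–63.5% ✗ — fails.
Primer 4 (23 nt, A=4 T=7 G=6 C=6): 3' end TTC has 1 G/C ✓; GC 12/23 = 52.2% ✓ — passes.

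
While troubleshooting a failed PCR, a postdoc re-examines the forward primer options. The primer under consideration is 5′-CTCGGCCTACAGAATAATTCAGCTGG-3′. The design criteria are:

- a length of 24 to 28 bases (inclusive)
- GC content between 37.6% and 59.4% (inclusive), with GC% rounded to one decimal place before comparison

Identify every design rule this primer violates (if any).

Base counts: A=7, T=6, G=6, C=7 (length 26).
length: length 26 ✓
GC content: GC 13/26 = 50.0% ✓

Meets all criteria.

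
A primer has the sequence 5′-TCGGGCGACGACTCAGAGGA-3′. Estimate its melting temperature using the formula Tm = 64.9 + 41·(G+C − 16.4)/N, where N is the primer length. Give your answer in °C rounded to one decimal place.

Base counts: A=5, T=2, G=8, C=5; G+C = 13, N = 20.
Tm = 64.9 + 41·(13 − 16.4)/20 = 64.9 + -139.40/20 = 57.9°C.

57.9°C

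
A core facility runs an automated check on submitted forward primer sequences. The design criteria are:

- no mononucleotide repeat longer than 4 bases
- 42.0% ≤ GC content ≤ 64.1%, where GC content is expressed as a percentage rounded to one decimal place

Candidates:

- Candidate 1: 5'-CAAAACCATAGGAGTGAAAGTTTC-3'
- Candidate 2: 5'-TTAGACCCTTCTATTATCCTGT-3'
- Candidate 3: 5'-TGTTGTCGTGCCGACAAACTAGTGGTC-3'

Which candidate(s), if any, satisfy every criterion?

Candidate 1 (24 nt, A=10 T=5 G=5 C=4): longest run = 4 ✓; GC 9/24 = 37.5%, outside 42.0–64.1% ✗ — fails.
Candidate 2 (22 nt, A=4 T=10 G=2 C=6): longest run = 3 ✓; GC 8/22 = 36.4%, outside 42.0–64.1% ✗ — fails.
Candidate 3 (27 nt, A=5 T=8 G=8 C=6): longest run = 3 ✓; GC 14/27 = 51.9% ✓ — passes.

Candidate 3 only.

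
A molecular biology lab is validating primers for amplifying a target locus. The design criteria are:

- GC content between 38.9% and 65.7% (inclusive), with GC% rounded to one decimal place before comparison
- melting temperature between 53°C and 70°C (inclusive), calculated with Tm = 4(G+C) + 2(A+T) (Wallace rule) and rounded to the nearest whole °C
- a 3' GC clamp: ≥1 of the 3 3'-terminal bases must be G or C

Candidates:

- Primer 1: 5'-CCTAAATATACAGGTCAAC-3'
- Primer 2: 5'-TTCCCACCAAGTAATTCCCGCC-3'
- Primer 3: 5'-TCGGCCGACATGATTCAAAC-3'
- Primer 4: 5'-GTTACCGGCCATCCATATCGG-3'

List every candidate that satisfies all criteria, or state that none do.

Primer 1 (19 nt, A=8 T=4 G=2 C=5): GC 7/19 = 36.8%, outside 38.9–65.7% ✗; Tm = 2·12 + 4·7 = 52°C, outside 53–70°C ✗; 3' end AAC has 1 G/C ✓ — fails.
Primer 2 (22 nt, A=5 T=5 G=2 C=10): GC 12/22 = 54.5% ✓; Tm = 2·10 + 4·12 = 68°C ✓; 3' end GCC has 3 G/C ✓ — passes.
Primer 3 (20 nt, A=6 T=4 G=4 C=6): GC 10/20 = 50.0% ✓; Tm = 2·10 + 4·10 = 60°C ✓; 3' end AAC has 1 G/C ✓ — passes.
Primer 4 (21 nt, A=4 T=5 G=5 C=7): GC 12/21 = 57.1% ✓; Tm = 2·9 + 4·12 = 66°C ✓; 3' end CGG has 3 G/C ✓ — passes.

Primer 2, Primer 3 and Primer 4.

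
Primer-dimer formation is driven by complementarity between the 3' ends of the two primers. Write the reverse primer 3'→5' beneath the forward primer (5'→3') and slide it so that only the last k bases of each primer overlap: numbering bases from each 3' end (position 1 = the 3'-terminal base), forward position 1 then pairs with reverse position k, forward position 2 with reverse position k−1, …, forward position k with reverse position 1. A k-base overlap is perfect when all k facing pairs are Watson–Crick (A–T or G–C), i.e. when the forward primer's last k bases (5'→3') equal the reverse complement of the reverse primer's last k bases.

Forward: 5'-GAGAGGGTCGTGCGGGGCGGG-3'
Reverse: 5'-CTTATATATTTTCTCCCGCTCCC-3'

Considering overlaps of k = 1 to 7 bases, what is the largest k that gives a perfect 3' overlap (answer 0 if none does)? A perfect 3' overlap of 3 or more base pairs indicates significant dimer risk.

Last 7 bases (5'→3') — forward …GGGCGGG, reverse …CGCTCCC.
Reverse complement of the reverse primer's last 7 bases: GGGAGCG; its first k bases are the reverse complement of the reverse primer's last k bases, so a perfect k-base overlap needs the forward primer's last k bases to equal them.
Comparing (forward last k vs required): k=1: G vs G ✓; k=2: GG vs GG ✓; k=3: GGG vs GGG ✓; k=4: CGGG vs GGGA ✗; k=5: GCGGG vs GGGAG ✗; k=6: GGCGGG vs GGGAGC ✗; k=7: GGGCGGG vs GGGAGCG ✗.
Perfect overlaps at k = 1, 2, 3; the largest is 3.

Longest perfect overlap: 3 complementary base pairs; significant dimer risk (threshold 3).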